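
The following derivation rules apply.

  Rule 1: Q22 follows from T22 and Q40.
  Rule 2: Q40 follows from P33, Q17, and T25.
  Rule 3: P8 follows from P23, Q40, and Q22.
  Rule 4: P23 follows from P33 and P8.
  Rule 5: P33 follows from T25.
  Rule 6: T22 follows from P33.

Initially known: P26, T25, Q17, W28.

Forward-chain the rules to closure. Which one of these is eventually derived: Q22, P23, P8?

From T25, Rule 5 gives P33.
From P33, Q17, and T25, Rule 2 gives Q40.
From P33, Rule 6 gives T22.
From T22 and Q40, Rule 1 gives Q22.
P8 would need P23, Q40, and Q22 (Rule 3), but P23 is never established. P23 would need P33 and P8 (Rule 4), but P8 is never established.

Q22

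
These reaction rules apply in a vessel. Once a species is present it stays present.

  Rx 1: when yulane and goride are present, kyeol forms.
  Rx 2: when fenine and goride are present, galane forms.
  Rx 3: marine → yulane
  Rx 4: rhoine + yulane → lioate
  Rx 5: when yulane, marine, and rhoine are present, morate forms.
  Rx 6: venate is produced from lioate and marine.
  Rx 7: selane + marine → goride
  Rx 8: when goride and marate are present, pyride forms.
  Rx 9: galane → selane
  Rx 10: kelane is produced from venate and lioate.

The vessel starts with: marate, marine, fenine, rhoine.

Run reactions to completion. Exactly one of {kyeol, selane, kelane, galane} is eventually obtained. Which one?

kelane

marine present → yulane forms (Rx 3).
rhoine and yulane present → lioate forms (Rx 4).
lioate and marine present → venate forms (Rx 6).
venate and lioate present → kelane forms (Rx 10).
kyeol would need yulane and goride (Rx 1), but goride never forms. galane would need fenine and goride (Rx 2), but goride never forms. selane would need galane (Rx 9), but galane never forms.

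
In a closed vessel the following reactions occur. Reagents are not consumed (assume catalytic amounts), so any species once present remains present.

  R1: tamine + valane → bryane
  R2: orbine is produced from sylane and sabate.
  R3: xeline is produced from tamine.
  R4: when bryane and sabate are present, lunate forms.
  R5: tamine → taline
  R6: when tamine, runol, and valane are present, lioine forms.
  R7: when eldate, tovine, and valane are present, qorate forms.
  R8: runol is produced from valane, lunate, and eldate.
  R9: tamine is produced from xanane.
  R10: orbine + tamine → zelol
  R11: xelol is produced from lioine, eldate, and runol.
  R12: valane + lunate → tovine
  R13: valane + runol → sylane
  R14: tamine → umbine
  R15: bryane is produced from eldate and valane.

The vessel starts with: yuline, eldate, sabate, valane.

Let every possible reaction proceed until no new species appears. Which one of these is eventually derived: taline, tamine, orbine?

orbine

eldate and valane present → bryane forms (R15).
bryane and sabate present → lunate forms (R4).
valane, lunate, and eldate present → runol forms (R8).
valane and runol present → sylane forms (R13).
sylane and sabate present → orbine forms (R2).
taline would need tamine (R5), but tamine never forms. tamine would need xanane (R9), but xanane never forms.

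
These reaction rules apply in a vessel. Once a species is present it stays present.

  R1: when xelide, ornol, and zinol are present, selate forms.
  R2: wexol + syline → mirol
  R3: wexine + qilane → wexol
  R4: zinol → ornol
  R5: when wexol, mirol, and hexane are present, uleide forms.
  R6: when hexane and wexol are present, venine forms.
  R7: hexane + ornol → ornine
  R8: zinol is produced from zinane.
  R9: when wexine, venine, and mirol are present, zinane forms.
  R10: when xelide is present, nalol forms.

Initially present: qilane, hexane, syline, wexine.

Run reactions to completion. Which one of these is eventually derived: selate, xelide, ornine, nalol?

ornine

wexine and qilane present → wexol forms (R3).
wexol and syline present → mirol forms (R2).
hexane and wexol present → venine forms (R6).
wexine, venine, and mirol present → zinane forms (R9).
zinane present → zinol forms (R8).
zinol present → ornol forms (R4).
hexane and ornol present → ornine forms (R7).
nalol would need xelide (R10), but xelide never forms. No rule produces xelide, and it is not given. selate would need xelide, ornol, and zinol (R1), but xelide never forms.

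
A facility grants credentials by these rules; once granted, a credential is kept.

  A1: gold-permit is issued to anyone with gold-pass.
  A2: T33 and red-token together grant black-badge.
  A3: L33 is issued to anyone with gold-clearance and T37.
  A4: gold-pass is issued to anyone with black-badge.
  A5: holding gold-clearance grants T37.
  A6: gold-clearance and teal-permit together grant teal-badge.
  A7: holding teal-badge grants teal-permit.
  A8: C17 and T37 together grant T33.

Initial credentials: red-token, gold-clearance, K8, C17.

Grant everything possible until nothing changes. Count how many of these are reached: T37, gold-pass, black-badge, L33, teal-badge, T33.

Holding gold-clearance grants T37 (A5).
Holding C17 and T37 grants T33 (A8).
Holding gold-clearance and T37 grants L33 (A3).
Holding T33 and red-token grants black-badge (A2).
Holding black-badge grants gold-pass (A4).
T37: reached.
gold-pass: reached.
black-badge: reached.
L33: reached.
teal-badge would need gold-clearance and teal-permit (A6), but teal-permit is never granted.
T33: reached.
Reached: T37, gold-pass, black-badge, L33, and T33 — 5 of the 6.

5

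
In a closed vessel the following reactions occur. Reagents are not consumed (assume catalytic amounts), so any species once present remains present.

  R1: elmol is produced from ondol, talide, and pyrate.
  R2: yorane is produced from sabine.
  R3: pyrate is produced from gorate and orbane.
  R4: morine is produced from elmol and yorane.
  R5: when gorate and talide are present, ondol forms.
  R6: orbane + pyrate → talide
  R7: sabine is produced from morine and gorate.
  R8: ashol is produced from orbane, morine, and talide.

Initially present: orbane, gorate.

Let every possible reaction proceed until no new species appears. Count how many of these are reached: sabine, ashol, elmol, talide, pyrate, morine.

3

gorate and orbane present → pyrate forms (R3).
orbane and pyrate present → talide forms (R6).
gorate and talide present → ondol forms (R5).
ondol, talide, and pyrate present → elmol forms (R1).
sabine would need morine and gorate (R7), but morine never forms.
ashol would need orbane, morine, and talide (R8), but morine never forms.
elmol: reached.
talide: reached.
pyrate: reached.
morine would need elmol and yorane (R4), but yorane never forms.
Reached: elmol, talide, and pyrate — 3 of the 6.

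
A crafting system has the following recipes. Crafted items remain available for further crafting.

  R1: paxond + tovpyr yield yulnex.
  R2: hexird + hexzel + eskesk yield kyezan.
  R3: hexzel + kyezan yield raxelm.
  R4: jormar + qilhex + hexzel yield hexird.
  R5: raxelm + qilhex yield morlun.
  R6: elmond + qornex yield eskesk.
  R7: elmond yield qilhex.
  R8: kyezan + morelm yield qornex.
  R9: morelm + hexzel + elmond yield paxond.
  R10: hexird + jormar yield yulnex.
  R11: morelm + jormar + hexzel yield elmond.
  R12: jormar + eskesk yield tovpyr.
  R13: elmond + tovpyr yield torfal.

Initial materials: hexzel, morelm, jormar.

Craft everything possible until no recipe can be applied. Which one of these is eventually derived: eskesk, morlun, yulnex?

yulnex

Using R11, morelm, jormar, and hexzel make elmond.
Using R7, elmond makes qilhex.
Using R4, jormar, qilhex, and hexzel make hexird.
hexird + jormar → yulnex (R10).
morlun would need raxelm and qilhex (R5), but raxelm is never obtained. eskesk would need elmond and qornex (R6), but qornex is never obtained.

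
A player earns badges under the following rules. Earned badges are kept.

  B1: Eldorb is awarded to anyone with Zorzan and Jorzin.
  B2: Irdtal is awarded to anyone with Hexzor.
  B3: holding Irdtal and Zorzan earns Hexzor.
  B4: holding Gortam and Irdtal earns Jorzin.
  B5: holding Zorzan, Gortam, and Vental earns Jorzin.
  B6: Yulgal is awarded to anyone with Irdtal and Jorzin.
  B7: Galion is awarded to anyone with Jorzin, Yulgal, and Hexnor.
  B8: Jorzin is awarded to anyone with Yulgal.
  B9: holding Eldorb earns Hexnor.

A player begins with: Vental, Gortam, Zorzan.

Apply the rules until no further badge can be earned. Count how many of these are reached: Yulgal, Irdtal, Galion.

Yulgal would need Irdtal and Jorzin (B6), but Irdtal is never earned.
Irdtal would need Hexzor (B2), but Hexzor is never earned.
Galion would need Jorzin, Yulgal, and Hexnor (B7), but Yulgal is never earned.
None of the 3 are reached.

0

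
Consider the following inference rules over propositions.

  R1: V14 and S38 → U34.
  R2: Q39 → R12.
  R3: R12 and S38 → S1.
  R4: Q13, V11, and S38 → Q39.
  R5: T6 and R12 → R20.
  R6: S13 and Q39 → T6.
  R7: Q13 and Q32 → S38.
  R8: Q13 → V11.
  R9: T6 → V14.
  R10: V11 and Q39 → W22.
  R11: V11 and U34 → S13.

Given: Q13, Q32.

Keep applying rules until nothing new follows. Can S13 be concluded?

No

S13 would need V11 and U34 (R11), but U34 is never established.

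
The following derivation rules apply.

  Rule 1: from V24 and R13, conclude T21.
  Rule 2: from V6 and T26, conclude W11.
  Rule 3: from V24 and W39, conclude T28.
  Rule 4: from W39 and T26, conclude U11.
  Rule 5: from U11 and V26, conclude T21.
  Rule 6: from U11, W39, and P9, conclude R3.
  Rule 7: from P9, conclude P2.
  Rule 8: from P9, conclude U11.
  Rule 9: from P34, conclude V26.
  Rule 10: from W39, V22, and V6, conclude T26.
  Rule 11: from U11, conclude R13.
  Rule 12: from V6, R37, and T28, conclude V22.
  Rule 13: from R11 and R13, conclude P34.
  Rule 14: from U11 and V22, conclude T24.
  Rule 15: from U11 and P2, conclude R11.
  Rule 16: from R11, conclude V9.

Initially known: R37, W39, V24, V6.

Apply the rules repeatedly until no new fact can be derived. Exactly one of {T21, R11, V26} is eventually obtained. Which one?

T21

V24 and W39 hold, so T28 follows (Rule 3).
From V6, R37, and T28, Rule 12 gives V22.
From W39, V22, and V6, Rule 10 gives T26.
From W39 and T26, Rule 4 gives U11.
From U11, Rule 11 gives R13.
From V24 and R13, Rule 1 gives T21.
V26 would need P34 (Rule 9), but P34 is never established. R11 would need U11 and P2 (Rule 15), but P2 is never established.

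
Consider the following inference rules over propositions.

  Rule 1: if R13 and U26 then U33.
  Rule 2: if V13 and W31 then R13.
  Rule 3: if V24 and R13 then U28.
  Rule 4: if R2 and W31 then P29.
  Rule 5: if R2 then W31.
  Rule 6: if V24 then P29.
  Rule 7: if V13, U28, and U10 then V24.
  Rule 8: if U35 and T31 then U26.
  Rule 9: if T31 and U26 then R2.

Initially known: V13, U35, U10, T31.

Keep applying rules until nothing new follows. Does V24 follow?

V24 would need V13, U28, and U10 (Rule 7), but U28 is never established.

No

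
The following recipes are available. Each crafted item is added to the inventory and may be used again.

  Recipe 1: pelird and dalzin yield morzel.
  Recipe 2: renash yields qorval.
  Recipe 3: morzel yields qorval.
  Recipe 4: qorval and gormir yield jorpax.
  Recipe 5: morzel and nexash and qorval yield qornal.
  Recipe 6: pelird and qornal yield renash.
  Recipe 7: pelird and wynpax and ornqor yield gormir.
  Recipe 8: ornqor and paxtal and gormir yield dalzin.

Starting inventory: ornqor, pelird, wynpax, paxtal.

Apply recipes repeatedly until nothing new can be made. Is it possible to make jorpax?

Yes

Using Recipe 7, pelird, wynpax, and ornqor make gormir.
ornqor and paxtal and gormir → dalzin (Recipe 8).
pelird and dalzin → morzel (Recipe 1).
Using Recipe 3, morzel makes qorval.
Using Recipe 4, qorval and gormir make jorpax.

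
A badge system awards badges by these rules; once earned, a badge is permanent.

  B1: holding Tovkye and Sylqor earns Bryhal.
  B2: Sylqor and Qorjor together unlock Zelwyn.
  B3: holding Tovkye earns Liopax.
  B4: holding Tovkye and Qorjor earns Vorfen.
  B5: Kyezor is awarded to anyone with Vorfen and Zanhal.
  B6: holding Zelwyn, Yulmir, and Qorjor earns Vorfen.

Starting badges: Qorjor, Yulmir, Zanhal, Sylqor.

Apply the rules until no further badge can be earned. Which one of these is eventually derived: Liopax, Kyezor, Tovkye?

Kyezor

With Sylqor and Qorjor, Zelwyn is earned (B2).
With Zelwyn, Yulmir, and Qorjor, Vorfen is earned (B6).
With Vorfen and Zanhal, Kyezor is earned (B5).
No rule produces Tovkye, and it is not given. Liopax would need Tovkye (B3), but Tovkye is never earned.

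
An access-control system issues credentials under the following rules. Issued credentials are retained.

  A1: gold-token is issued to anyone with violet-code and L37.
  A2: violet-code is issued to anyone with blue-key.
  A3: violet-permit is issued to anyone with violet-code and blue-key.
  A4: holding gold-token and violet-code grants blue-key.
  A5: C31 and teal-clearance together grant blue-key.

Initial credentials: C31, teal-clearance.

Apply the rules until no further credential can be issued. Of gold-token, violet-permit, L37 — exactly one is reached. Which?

Holding C31 and teal-clearance grants blue-key (A5).
Holding blue-key grants violet-code (A2).
Holding violet-code and blue-key grants violet-permit (A3).
gold-token would need violet-code and L37 (A1), but L37 is never granted. No rule produces L37, and it is not given.

violet-permit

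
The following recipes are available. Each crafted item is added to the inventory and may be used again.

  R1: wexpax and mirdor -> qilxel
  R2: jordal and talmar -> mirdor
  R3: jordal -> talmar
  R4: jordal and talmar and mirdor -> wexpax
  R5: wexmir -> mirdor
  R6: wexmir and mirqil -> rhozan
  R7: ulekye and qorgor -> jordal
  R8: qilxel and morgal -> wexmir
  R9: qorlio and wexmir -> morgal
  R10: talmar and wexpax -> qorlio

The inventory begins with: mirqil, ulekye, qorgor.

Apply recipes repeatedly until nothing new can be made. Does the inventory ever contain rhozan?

No

rhozan would need wexmir and mirqil (R6), but wexmir is never obtained.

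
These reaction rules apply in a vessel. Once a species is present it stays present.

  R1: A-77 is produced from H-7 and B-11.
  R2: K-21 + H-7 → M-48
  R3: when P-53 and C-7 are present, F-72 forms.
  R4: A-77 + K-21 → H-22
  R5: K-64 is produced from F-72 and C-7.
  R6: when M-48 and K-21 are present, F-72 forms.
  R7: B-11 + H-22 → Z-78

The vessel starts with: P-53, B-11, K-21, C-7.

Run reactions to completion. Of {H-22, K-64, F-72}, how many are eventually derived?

P-53 and C-7 present → F-72 forms (R3).
F-72 and C-7 present → K-64 forms (R5).
H-22 would need A-77 and K-21 (R4), but A-77 never forms.
K-64: reached.
F-72: reached.
Reached: K-64 and F-72 — 2 of the 3.

2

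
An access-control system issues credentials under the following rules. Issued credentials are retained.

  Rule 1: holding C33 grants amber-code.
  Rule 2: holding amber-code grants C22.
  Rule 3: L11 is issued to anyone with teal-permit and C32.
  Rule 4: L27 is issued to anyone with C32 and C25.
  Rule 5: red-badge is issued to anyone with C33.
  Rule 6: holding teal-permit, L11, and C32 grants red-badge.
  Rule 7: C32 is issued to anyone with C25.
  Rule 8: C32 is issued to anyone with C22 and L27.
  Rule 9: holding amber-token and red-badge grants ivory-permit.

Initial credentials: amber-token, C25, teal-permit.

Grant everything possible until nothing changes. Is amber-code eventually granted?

No

amber-code would need C33 (Rule 1), but C33 is never granted.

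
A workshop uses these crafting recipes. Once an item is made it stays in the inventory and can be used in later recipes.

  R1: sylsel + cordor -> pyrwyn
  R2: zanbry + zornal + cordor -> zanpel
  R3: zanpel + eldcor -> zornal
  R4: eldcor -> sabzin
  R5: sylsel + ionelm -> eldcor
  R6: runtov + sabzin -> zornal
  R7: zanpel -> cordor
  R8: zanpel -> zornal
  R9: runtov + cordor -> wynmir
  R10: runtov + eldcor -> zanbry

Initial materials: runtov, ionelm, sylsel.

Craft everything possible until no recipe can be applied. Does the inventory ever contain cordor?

cordor would need zanpel (R7), but zanpel is never obtained.

No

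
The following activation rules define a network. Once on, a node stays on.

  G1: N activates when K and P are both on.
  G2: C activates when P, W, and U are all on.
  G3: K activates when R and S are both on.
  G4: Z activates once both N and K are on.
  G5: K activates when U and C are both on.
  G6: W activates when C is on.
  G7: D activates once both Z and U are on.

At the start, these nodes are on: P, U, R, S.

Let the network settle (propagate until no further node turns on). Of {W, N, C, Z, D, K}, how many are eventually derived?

R and S are on, so K activates (G3).
K and P are on, so N activates (G1).
N and K are on, so Z activates (G4).
Z and U are on, so D activates (G7).
W would need C (G6), but C never turns on.
N: reached.
C would need P, W, and U (G2), but W never turns on.
Z: reached.
D: reached.
K: reached.
Reached: N, Z, D, and K — 4 of the 6.

4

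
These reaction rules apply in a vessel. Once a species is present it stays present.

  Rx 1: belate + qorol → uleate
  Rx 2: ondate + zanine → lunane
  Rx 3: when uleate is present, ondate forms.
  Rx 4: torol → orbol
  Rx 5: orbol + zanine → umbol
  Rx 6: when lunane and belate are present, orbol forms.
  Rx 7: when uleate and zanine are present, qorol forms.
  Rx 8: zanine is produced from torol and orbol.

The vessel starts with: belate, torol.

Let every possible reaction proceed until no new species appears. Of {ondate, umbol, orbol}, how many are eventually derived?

2

torol present → orbol forms (Rx 4).
torol and orbol present → zanine forms (Rx 8).
orbol and zanine present → umbol forms (Rx 5).
ondate would need uleate (Rx 3), but uleate never forms.
umbol: reached.
orbol: reached.
Reached: umbol and orbol — 2 of the 3.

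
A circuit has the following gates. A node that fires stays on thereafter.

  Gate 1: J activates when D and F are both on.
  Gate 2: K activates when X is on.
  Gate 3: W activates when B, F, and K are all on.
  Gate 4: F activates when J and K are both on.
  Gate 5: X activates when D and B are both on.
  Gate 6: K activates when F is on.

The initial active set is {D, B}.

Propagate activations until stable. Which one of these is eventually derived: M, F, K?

D and B are on, so X activates (Gate 5).
Gate 2: X on → K on.
F would need J and K (Gate 4), but J never turns on. No rule produces M, and it is not given.

K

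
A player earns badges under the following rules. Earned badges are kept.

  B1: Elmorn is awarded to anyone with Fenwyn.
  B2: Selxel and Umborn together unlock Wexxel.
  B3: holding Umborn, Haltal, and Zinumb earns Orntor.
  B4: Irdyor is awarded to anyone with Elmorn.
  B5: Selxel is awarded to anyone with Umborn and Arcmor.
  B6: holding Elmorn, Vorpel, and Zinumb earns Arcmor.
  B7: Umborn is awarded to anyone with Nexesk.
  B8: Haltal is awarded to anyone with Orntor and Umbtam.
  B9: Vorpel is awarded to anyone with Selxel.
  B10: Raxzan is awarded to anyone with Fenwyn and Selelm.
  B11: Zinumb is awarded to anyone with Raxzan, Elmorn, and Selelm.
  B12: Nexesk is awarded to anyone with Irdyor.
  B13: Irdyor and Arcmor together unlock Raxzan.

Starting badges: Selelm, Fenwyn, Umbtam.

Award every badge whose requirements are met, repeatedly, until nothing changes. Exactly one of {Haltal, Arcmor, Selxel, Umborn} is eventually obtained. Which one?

With Fenwyn, Elmorn is earned (B1).
With Elmorn, Irdyor is earned (B4).
With Irdyor, Nexesk is earned (B12).
With Nexesk, Umborn is earned (B7).
Arcmor would need Elmorn, Vorpel, and Zinumb (B6), but Vorpel is never earned. Selxel would need Umborn and Arcmor (B5), but Arcmor is never earned. Haltal would need Orntor and Umbtam (B8), but Orntor is never earned.

Umborn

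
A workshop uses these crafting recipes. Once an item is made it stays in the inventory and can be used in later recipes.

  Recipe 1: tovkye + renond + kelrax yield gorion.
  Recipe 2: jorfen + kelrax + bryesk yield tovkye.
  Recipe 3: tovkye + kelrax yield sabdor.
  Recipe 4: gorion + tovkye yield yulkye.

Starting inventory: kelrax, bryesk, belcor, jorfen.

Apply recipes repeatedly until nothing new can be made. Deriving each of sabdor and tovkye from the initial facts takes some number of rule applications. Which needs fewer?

tovkye: Using Recipe 2, jorfen, kelrax, and bryesk make tovkye. [1 rule application]
sabdor: Using Recipe 2, jorfen, kelrax, and bryesk make tovkye. tovkye + kelrax → sabdor (Recipe 3). [2 rule applications]
tovkye needs fewer.

tovkye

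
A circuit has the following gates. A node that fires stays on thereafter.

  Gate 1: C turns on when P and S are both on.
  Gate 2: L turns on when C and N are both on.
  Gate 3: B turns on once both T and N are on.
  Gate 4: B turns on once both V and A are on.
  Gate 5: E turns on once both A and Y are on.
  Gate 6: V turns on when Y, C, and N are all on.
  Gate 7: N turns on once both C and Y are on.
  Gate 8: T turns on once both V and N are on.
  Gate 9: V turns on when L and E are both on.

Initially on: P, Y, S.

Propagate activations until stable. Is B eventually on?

Gate 1: P and S on → C on.
C and Y are on, so N turns on (Gate 7).
Y, C, and N are on, so V turns on (Gate 6).
V and N are on, so T turns on (Gate 8).
T and N are on, so B turns on (Gate 3).

Yes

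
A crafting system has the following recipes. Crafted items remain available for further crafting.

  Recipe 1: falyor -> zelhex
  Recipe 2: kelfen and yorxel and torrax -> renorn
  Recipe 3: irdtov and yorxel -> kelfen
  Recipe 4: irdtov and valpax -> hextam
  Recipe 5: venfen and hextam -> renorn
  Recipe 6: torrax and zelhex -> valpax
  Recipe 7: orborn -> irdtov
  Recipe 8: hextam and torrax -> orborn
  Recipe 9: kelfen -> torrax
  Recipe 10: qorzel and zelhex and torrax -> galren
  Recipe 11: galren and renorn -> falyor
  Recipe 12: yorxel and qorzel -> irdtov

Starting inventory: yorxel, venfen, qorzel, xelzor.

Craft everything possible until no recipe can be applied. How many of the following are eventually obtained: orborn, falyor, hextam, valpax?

orborn would need hextam and torrax (Recipe 8), but hextam is never obtained.
falyor would need galren and renorn (Recipe 11), but galren is never obtained.
hextam would need irdtov and valpax (Recipe 4), but valpax is never obtained.
valpax would need torrax and zelhex (Recipe 6), but zelhex is never obtained.
None of the 4 are reached.

0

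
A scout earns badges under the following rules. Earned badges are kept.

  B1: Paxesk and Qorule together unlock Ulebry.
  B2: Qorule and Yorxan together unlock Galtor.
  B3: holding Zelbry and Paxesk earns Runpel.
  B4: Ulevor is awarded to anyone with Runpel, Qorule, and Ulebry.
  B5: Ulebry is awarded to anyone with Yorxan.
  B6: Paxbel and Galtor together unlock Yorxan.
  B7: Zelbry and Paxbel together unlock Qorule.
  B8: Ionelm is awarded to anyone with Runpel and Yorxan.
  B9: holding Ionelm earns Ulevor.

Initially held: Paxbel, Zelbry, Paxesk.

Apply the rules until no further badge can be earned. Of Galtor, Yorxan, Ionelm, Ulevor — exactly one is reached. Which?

With Zelbry and Paxbel, Qorule is earned (B7).
With Zelbry and Paxesk, Runpel is earned (B3).
With Paxesk and Qorule, Ulebry is earned (B1).
With Runpel, Qorule, and Ulebry, Ulevor is earned (B4).
Yorxan would need Paxbel and Galtor (B6), but Galtor is never earned. Ionelm would need Runpel and Yorxan (B8), but Yorxan is never earned. Galtor would need Qorule and Yorxan (B2), but Yorxan is never earned.

Ulevor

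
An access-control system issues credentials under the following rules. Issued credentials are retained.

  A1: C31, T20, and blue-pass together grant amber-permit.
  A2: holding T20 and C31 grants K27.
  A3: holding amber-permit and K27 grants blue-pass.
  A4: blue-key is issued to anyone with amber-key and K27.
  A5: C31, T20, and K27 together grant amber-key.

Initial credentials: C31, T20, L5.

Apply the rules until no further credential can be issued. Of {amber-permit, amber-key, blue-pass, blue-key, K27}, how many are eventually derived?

3

Holding T20 and C31 grants K27 (A2).
Holding C31, T20, and K27 grants amber-key (A5).
Holding amber-key and K27 grants blue-key (A4).
amber-permit would need C31, T20, and blue-pass (A1), but blue-pass is never granted.
amber-key: reached.
blue-pass would need amber-permit and K27 (A3), but amber-permit is never granted.
blue-key: reached.
K27: reached.
Reached: amber-key, blue-key, and K27 — 3 of the 5.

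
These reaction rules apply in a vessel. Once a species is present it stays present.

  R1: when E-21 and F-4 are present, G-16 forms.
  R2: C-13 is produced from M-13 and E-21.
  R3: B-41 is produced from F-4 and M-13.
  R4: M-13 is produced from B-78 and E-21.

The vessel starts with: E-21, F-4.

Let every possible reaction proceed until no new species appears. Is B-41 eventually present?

No

B-41 would need F-4 and M-13 (R3), but M-13 never forms.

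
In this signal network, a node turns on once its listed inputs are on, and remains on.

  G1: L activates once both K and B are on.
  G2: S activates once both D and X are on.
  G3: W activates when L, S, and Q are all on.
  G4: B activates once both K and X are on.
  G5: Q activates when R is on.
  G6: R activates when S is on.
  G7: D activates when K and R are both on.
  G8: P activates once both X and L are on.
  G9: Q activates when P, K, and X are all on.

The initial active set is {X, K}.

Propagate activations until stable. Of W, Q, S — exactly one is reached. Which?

K and X are on, so B activates (G4).
G1: K and B on → L on.
G8: X and L on → P on.
G9: P, K, and X on → Q on.
W would need L, S, and Q (G3), but S never turns on. S would need D and X (G2), but D never turns on.

Q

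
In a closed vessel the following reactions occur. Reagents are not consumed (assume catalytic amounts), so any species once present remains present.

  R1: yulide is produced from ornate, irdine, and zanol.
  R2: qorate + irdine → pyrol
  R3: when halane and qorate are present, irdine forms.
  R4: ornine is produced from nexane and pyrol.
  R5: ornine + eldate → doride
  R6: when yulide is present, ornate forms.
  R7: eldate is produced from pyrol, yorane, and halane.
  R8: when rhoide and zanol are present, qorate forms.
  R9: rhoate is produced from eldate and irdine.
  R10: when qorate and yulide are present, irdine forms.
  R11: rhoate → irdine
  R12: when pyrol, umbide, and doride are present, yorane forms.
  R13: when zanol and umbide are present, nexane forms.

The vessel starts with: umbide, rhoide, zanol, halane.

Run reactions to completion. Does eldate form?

eldate would need pyrol, yorane, and halane (R7), but yorane never forms.

No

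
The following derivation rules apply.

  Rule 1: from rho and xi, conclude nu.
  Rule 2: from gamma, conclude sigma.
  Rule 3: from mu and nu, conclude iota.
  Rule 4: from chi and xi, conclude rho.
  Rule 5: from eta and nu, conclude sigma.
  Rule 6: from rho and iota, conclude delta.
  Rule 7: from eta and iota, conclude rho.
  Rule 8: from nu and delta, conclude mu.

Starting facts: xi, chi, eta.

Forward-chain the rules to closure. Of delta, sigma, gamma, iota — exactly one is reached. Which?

sigma

From chi and xi, Rule 4 gives rho.
rho and xi hold, so nu follows (Rule 1).
From eta and nu, Rule 5 gives sigma.
delta would need rho and iota (Rule 6), but iota is never established. No rule produces gamma, and it is not given. iota would need mu and nu (Rule 3), but mu is never established.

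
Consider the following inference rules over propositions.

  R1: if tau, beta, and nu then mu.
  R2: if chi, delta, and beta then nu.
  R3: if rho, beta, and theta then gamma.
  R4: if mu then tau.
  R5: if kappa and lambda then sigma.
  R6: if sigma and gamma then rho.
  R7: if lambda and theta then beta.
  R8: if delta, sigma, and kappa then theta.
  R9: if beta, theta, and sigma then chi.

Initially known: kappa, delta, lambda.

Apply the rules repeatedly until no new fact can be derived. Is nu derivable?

From kappa and lambda, R5 gives sigma.
delta, sigma, and kappa hold, so theta follows (R8).
From lambda and theta, R7 gives beta.
beta, theta, and sigma hold, so chi follows (R9).
chi, delta, and beta hold, so nu follows (R2).

Yes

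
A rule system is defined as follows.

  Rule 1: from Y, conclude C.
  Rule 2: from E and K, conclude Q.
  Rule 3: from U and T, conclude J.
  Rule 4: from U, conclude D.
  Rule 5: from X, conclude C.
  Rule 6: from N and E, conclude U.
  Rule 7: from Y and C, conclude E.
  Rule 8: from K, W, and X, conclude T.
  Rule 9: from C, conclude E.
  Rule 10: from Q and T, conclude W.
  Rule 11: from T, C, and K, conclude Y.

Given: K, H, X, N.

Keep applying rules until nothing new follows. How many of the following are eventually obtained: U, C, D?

3

From X, Rule 5 gives C.
From C, Rule 9 gives E.
N and E hold, so U follows (Rule 6).
U holds, so D follows (Rule 4).
U: reached.
C: reached.
D: reached.
All 3 are reached.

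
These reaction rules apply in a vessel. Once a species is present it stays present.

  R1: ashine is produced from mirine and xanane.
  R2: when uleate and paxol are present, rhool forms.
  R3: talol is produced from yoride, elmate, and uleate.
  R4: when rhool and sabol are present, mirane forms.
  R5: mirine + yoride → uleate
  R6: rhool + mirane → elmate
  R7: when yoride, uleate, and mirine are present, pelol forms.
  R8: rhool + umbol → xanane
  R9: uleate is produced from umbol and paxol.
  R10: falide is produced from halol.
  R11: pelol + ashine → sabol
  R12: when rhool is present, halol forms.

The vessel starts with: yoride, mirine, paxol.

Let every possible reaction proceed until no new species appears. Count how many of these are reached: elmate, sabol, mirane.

elmate would need rhool and mirane (R6), but mirane never forms.
sabol would need pelol and ashine (R11), but ashine never forms.
mirane would need rhool and sabol (R4), but sabol never forms.
None of the 3 are reached.

0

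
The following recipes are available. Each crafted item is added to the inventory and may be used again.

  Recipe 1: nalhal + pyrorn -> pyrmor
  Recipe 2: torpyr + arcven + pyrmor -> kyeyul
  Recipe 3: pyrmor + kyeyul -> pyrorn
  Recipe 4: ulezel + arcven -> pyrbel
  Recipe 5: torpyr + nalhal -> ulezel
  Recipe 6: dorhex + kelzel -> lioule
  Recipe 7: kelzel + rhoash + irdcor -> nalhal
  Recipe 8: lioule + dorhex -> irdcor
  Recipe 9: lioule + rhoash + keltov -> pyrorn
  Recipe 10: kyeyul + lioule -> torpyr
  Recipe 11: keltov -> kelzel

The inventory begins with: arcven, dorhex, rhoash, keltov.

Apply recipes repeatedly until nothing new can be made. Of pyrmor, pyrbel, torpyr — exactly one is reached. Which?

Using Recipe 11, keltov makes kelzel.
Using Recipe 6, dorhex and kelzel make lioule.
Using Recipe 9, lioule, rhoash, and keltov make pyrorn.
lioule + dorhex -> irdcor (Recipe 8).
kelzel + rhoash + irdcor -> nalhal (Recipe 7).
Using Recipe 1, nalhal and pyrorn make pyrmor.
pyrbel would need ulezel and arcven (Recipe 4), but ulezel is never obtained. torpyr would need kyeyul and lioule (Recipe 10), but kyeyul is never obtained.

pyrmor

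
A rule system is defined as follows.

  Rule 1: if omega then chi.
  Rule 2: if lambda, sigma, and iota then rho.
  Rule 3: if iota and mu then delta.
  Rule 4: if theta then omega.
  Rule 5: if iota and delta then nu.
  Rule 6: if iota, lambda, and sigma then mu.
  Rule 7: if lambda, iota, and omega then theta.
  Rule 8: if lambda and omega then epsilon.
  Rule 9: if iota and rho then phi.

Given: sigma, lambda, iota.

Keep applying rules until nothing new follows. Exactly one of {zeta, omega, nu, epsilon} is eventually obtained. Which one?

nu

iota, lambda, and sigma hold, so mu follows (Rule 6).
iota and mu hold, so delta follows (Rule 3).
From iota and delta, Rule 5 gives nu.
omega would need theta (Rule 4), but theta is never established. epsilon would need lambda and omega (Rule 8), but omega is never established. No rule produces zeta, and it is not given.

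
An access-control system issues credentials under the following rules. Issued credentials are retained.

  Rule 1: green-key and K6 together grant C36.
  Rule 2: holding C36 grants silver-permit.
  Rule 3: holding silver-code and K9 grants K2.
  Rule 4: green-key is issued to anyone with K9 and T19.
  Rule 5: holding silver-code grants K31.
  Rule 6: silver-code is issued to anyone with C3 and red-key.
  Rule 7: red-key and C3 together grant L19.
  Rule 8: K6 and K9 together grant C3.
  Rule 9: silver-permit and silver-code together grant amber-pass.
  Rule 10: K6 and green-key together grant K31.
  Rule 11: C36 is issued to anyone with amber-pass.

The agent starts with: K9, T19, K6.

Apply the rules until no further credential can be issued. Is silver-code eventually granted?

No

silver-code would need C3 and red-key (Rule 6), but red-key is never granted.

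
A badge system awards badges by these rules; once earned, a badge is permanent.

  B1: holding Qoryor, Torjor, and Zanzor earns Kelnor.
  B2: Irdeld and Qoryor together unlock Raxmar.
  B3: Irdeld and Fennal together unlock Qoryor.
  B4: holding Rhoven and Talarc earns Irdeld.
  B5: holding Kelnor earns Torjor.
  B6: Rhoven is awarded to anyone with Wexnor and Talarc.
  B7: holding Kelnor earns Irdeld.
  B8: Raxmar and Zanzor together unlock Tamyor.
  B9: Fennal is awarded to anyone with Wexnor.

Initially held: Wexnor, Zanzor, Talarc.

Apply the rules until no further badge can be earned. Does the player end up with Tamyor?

Yes

With Wexnor, Fennal is earned (B9).
With Wexnor and Talarc, Rhoven is earned (B6).
With Rhoven and Talarc, Irdeld is earned (B4).
With Irdeld and Fennal, Qoryor is earned (B3).
With Irdeld and Qoryor, Raxmar is earned (B2).
With Raxmar and Zanzor, Tamyor is earned (B8).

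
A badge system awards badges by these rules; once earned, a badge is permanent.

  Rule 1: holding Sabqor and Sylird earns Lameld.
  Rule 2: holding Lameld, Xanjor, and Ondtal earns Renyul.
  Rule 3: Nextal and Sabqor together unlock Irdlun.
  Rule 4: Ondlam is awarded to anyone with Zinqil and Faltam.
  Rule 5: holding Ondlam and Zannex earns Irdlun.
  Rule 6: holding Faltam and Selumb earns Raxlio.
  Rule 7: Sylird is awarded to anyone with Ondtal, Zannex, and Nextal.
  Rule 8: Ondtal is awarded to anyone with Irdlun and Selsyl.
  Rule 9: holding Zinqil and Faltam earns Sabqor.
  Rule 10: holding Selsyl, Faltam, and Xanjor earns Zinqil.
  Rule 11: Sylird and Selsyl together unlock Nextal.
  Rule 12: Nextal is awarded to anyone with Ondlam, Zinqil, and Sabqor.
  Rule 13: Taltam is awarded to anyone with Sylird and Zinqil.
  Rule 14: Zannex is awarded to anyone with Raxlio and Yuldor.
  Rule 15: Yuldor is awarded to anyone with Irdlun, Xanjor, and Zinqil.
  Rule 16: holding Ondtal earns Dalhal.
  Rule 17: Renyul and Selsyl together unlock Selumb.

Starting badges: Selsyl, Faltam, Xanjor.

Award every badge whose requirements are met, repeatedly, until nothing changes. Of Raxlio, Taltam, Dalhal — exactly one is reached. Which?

With Selsyl, Faltam, and Xanjor, Zinqil is earned (Rule 10).
With Zinqil and Faltam, Sabqor is earned (Rule 9).
With Zinqil and Faltam, Ondlam is earned (Rule 4).
With Ondlam, Zinqil, and Sabqor, Nextal is earned (Rule 12).
With Nextal and Sabqor, Irdlun is earned (Rule 3).
With Irdlun and Selsyl, Ondtal is earned (Rule 8).
With Ondtal, Dalhal is earned (Rule 16).
Taltam would need Sylird and Zinqil (Rule 13), but Sylird is never earned. Raxlio would need Faltam and Selumb (Rule 6), but Selumb is never earned.

Dalhal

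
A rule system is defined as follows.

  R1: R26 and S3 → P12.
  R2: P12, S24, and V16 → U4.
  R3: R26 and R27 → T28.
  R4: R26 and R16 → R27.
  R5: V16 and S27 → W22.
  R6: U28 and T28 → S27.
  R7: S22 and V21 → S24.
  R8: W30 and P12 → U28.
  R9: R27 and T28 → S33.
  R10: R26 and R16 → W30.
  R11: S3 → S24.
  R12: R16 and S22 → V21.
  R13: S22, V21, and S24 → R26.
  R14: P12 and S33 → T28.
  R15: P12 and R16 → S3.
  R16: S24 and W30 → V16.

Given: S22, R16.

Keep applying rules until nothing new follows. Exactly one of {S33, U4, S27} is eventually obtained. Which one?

R16 and S22 hold, so V21 follows (R12).
S22 and V21 hold, so S24 follows (R7).
S22, V21, and S24 hold, so R26 follows (R13).
R26 and R16 hold, so R27 follows (R4).
R26 and R27 hold, so T28 follows (R3).
From R27 and T28, R9 gives S33.
S27 would need U28 and T28 (R6), but U28 is never established. U4 would need P12, S24, and V16 (R2), but P12 is never established.

S33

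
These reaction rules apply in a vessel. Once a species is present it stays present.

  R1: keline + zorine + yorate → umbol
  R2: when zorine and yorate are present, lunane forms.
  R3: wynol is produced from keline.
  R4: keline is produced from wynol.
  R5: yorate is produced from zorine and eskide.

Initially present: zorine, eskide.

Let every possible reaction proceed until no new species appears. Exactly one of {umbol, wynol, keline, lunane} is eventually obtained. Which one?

zorine and eskide present → yorate forms (R5).
zorine and yorate present → lunane forms (R2).
keline would need wynol (R4), but wynol never forms. wynol would need keline (R3), but keline never forms. umbol would need keline, zorine, and yorate (R1), but keline never forms.

lunane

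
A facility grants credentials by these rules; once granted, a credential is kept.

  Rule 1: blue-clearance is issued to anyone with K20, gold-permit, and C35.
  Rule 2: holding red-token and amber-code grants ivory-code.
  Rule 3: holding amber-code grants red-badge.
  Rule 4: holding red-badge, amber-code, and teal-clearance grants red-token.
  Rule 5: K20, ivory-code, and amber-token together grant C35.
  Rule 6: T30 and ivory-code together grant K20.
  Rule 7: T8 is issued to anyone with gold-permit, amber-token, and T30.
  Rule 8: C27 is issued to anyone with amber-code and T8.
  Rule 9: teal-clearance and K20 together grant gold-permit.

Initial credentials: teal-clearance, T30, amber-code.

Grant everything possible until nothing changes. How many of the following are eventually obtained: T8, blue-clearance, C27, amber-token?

0

T8 would need gold-permit, amber-token, and T30 (Rule 7), but amber-token is never granted.
blue-clearance would need K20, gold-permit, and C35 (Rule 1), but C35 is never granted.
C27 would need amber-code and T8 (Rule 8), but T8 is never granted.
No rule produces amber-token, and it is not given.
None of the 4 are reached.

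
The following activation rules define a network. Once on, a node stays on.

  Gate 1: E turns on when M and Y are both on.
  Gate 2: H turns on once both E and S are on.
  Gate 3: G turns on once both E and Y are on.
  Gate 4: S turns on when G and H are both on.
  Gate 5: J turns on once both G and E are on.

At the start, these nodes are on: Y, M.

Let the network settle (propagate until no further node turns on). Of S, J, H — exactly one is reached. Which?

J

Gate 1: M and Y on → E on.
E and Y are on, so G turns on (Gate 3).
Gate 5: G and E on → J on.
H would need E and S (Gate 2), but S never turns on. S would need G and H (Gate 4), but H never turns on.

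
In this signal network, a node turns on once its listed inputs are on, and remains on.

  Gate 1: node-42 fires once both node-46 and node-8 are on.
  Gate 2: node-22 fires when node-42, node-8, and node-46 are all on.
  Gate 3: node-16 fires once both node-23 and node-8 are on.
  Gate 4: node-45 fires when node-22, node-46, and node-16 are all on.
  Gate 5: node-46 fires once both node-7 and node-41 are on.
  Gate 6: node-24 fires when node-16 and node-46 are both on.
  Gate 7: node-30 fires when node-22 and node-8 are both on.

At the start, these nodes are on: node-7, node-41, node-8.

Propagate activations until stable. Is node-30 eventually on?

Yes

Gate 5: node-7 and node-41 on → node-46 on.
Gate 1: node-46 and node-8 on → node-42 on.
node-42, node-8, and node-46 are on, so node-22 fires (Gate 2).
node-22 and node-8 are on, so node-30 fires (Gate 7).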